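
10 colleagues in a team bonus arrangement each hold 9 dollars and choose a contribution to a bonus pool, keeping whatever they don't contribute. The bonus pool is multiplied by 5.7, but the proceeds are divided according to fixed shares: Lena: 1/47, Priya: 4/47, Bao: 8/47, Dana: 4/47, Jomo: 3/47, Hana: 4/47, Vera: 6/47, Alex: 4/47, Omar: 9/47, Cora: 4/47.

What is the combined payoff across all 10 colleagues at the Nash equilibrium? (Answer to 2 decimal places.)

132.30 dollars

A player with share s gets back 5.7·s per unit contributed, so full contribution is dominant for anyone with s > 1/5.7 = 0.1754 and zero contribution is dominant for anyone below.
Only Omar (9/47) clears that bar, contributing 9; the remaining 9 contribute 0. Total contributed: 9.
The bonus pool pays out 5.7 × 9 = 51.30 in total (split across the unequal shares, but the aggregate is all that matters for the group sum).
The 9 free-riders keep 9 each, adding 81. Group total = 81 + 51.30 = 132.30.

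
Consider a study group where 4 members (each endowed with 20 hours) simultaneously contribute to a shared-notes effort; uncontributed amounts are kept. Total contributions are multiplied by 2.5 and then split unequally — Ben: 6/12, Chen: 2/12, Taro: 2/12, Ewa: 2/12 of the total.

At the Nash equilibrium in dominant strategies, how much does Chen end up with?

For player j, contributing a unit is worthwhile iff 2.5 × (j's share) ≥ 1, i.e. iff j's share is at least 0.4000.
Ben alone (share 6/12) is above the threshold, contributing 20; the remaining 3 contribute 0. Total contributed: 20.
Chen keeps 20 and receives 2.5 × 20 × 2/12 = 8.33 from the shared-notes effort, for a payoff of 28.33.

28.33 hours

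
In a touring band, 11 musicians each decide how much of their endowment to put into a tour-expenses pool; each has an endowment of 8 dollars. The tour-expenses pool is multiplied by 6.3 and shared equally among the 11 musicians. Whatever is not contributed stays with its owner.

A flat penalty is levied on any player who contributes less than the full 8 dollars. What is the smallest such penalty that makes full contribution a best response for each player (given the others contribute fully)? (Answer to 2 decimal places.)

Given the others contribute fully, the best deviation is to contribute 0 (any partial contribution still incurs the fine and gives up units whose private return 0.5727 is below 1).
Deviating from 8 to 0 saves 8 dollars but forfeits the deviator's share of the drop in the tour-expenses pool: 6.3/11 × 8 = 4.58.
So the deviation gain is 8 − 4.58 = 3.42, and the fine must be at least 3.42 dollars to wipe it out.

3.42 dollars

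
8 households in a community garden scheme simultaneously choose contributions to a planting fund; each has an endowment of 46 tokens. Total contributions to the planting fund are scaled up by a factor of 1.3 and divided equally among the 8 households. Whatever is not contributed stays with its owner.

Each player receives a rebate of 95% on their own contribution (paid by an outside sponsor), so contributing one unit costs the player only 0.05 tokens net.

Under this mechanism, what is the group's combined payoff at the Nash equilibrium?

828.00 tokens

The effective private return per unit is now (1.3/8) / 0.05 = 3.2500 > 1, so every player's dominant strategy flips to full contribution.
So the Nash equilibrium is full contribution by all 8; the group earns 8 × (46 × 0.95 + 1.3 × 46) = 828.00.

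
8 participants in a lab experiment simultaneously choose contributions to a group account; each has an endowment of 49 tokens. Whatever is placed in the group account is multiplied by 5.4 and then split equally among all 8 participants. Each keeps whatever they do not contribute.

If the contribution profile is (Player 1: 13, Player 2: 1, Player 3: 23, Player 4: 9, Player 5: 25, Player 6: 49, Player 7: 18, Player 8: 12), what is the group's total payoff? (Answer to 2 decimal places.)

Total contributed: 13 + 1 + 23 + 9 + 25 + 49 + 18 + 12 = 150; total kept: 8 × 49 − 150 = 242.
The group account pays out 5.4 × 150 = 810.00 in aggregate.
Group total = 242 + 810.00 = 1052.00.

1052.00 tokens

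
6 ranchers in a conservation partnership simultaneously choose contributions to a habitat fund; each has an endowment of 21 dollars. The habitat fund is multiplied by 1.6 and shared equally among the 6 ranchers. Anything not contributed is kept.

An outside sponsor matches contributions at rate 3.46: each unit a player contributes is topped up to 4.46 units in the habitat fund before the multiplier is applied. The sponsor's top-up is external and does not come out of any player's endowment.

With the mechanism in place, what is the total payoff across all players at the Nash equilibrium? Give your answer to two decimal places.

899.14 dollars

The effective private return per unit is now 1.6 × 4.46 / 6 = 1.1893 > 1, so every player's dominant strategy flips to full contribution.
So the Nash equilibrium is full contribution by all 6; the group earns 1.6 × 4.46 × 126 = 899.14.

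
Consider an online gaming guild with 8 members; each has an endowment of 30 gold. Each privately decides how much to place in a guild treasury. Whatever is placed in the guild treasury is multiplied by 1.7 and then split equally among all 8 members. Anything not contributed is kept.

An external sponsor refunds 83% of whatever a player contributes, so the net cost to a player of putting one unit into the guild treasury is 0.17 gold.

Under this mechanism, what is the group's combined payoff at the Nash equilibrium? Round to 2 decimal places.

With the mechanism, a contributed unit returns (1.7/8) / 0.17 = 1.2500 per unit of net cost to the contributor — now above 1 — so contributing fully is weakly dominant for every player.
So the Nash equilibrium is full contribution by all 8; the group earns 8 × (30 × 0.83 + 1.7 × 30) = 607.20.

607.20 gold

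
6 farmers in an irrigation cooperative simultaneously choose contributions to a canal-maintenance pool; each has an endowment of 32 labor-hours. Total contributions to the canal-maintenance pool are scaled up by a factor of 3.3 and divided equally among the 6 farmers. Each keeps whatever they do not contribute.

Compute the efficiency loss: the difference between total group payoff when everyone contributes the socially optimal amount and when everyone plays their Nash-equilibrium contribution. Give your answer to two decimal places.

Each contributed unit returns 3.3/6 = 0.5500 to its contributor — below 1 — so contributing 0 is dominant for every player. At the Nash equilibrium everyone keeps their 32, and the group total is 6 × 32 = 192.
Each contributed unit returns 3.300 to the group as a whole (0.5500 to each of 6 players), which exceeds 1, so the social optimum is full contribution: group total = 3.300 × 192 = 633.60.
Efficiency loss = 633.60 − 192 = 441.60.

441.60 labor-hours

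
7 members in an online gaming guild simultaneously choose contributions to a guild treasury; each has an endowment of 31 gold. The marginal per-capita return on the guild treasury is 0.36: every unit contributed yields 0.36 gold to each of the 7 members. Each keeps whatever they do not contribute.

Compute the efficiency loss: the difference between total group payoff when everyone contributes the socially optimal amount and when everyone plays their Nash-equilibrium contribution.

329.84 gold

The private return per contributed unit is 0.36 < 1, so contributing 0 is dominant for every player. At the Nash equilibrium everyone keeps their 31, and the group total is 7 × 31 = 217.
Each contributed unit returns 2.520 to the group as a whole (0.36 to each of 7 players), which exceeds 1, so the social optimum is full contribution: group total = 2.520 × 217 = 546.84.
Efficiency loss = 546.84 − 217 = 329.84.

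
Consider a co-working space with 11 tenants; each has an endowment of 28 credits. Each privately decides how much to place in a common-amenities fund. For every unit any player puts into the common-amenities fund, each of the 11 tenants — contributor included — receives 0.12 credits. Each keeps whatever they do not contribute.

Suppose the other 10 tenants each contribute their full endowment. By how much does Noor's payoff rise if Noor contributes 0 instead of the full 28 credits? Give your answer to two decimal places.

24.64 credits

Switching from a contribution of 28 to 0 lets Noor keep an extra 28 credits, but lowers the common-amenities fund by 28, which costs Noor their own share of that drop: 0.12 × 28 = 3.36.
Net gain = 28 − 3.36 = 24.64. The private return per contributed unit (0.12) is below 1, so free-riding is indeed the best response regardless of what the others do.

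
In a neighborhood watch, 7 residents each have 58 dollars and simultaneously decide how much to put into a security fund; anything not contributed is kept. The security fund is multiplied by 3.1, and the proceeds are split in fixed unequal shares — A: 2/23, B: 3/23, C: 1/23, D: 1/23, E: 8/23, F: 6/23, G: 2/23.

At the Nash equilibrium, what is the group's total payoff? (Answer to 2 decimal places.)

Player j's private return per contributed unit is 3.1 × (j's share). Contributing is weakly dominant for j when that share is at least 1/3.1 = 0.3226, and contributing 0 is dominant otherwise.
E alone (share 8/23) is above the threshold, contributing 58; the remaining 6 contribute 0. Total contributed: 58.
The security fund pays out 3.1 × 58 = 179.80 in total (split across the unequal shares, but the aggregate is all that matters for the group sum).
The 6 free-riders keep 58 each, adding 348. Group total = 348 + 179.80 = 527.80.

527.80 dollars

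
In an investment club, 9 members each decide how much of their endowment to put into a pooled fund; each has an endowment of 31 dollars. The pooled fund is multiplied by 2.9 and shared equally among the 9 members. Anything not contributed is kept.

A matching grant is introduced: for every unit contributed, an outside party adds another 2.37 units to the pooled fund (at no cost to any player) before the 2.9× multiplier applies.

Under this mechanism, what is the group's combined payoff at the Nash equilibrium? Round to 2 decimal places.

2726.67 dollars

With the mechanism, a contributed unit returns 2.9 × 3.37 / 9 = 1.0859 per unit of net cost to the contributor — now above 1 — so contributing fully is weakly dominant for every player.
So the Nash equilibrium is full contribution by all 9; the group earns 2.9 × 3.37 × 279 = 2726.67.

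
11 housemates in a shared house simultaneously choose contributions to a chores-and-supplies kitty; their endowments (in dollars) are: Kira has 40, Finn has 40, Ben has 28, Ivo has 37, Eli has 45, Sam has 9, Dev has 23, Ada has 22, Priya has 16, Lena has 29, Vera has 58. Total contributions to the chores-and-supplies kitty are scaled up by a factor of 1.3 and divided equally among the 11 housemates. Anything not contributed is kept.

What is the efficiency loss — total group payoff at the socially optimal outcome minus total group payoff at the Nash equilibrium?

104.10 dollars

The private return per contributed unit is 1.3/11 = 0.1182 < 1 for every player regardless of endowment, so the Nash equilibrium is zero contribution and the group total is Σ E_j = 40 + 40 + 28 + 37 + 45 + 9 + 23 + 22 + 16 + 29 + 58 = 347.
Each contributed unit returns 1.300 to the group, so the social optimum is full contribution by everyone: group total = 1.300 × 347 = 451.10.
Efficiency loss = (1.300 − 1) × 347 = 104.10.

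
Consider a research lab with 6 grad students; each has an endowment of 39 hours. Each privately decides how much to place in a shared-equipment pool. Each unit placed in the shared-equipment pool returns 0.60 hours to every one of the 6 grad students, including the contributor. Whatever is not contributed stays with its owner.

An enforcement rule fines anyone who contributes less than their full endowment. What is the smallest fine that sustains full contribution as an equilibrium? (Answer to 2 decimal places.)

15.60 hours

Given the others contribute fully, the best deviation is to contribute 0 (any partial contribution still incurs the fine and gives up units whose private return 0.60 is below 1).
Deviating from 39 to 0 saves 39 hours but forfeits the deviator's share of the drop in the shared-equipment pool: 0.60 × 39 = 23.40.
So the deviation gain is 39 − 23.40 = 15.60, and the fine must be at least 15.60 hours to wipe it out.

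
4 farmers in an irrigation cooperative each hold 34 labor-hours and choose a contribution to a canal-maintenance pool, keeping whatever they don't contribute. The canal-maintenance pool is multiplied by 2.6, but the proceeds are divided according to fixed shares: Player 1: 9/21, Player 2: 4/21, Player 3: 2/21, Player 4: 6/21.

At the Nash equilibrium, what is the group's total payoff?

Each unit j contributes comes back to j as 2.6 × (j's share), so j prefers to contribute only if that share exceeds 1/2.6 = 0.3846; otherwise keeping the unit dominates.
Player 1 alone (share 9/21) is above the threshold, contributing 34; the remaining 3 contribute 0. Total contributed: 34.
The canal-maintenance pool pays out 2.6 × 34 = 88.40 in total (split across the unequal shares, but the aggregate is all that matters for the group sum).
The 3 free-riders keep 34 each, adding 102. Group total = 102 + 88.40 = 190.40.

190.40 labor-hours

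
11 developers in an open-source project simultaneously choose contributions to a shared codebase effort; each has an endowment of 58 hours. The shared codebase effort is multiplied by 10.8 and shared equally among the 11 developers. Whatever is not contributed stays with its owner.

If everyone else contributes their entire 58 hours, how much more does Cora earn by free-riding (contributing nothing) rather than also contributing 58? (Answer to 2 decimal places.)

1.05 hours

Switching from a contribution of 58 to 0 lets Cora keep an extra 58 hours, but lowers the shared codebase effort by 58, which costs Cora their own share of that drop: 10.8/11 × 58 = 56.95.
Net gain = 58 − 56.95 = 1.05. The private return per contributed unit (0.9818) is below 1, so free-riding is indeed the best response regardless of what the others do.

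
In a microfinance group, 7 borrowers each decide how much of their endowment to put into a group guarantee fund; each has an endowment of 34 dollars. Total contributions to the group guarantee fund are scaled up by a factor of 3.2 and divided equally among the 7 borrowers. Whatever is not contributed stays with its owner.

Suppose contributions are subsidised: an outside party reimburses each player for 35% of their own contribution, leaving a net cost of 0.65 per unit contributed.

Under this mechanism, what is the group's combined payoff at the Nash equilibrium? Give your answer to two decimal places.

Even with the mechanism, each unit contributed returns only (3.2/7) / 0.65 = 0.7033 per unit of net cost, so contributing nothing is still dominant.
Everyone keeps their endowment and the group total is 7 × 34 = 238.

238.00 dollars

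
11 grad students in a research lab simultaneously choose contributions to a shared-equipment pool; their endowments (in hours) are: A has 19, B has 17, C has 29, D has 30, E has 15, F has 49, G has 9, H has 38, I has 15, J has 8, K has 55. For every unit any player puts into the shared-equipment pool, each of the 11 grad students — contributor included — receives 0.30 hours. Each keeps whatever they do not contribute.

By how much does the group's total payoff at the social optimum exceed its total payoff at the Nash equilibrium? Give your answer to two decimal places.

653.20 hours

The private return per contributed unit is 0.30 < 1 for everyone, so the Nash equilibrium is zero contribution and the group total is Σ E_j = 19 + 17 + 29 + 30 + 15 + 49 + 9 + 38 + 15 + 8 + 55 = 284.
Each contributed unit returns 3.300 to the group, so the social optimum is full contribution by everyone: group total = 3.300 × 284 = 937.20.
Efficiency loss = (3.300 − 1) × 284 = 653.20.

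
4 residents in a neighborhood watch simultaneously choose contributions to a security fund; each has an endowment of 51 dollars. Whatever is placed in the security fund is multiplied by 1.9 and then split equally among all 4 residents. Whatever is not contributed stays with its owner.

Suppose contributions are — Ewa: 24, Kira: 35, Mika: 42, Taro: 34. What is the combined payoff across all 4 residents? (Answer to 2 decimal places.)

Total contributed: 24 + 35 + 42 + 34 = 135; total kept: 4 × 51 − 135 = 69.
The security fund pays out 1.9 × 135 = 256.50 in aggregate.
Group total = 69 + 256.50 = 325.50.

325.50 dollars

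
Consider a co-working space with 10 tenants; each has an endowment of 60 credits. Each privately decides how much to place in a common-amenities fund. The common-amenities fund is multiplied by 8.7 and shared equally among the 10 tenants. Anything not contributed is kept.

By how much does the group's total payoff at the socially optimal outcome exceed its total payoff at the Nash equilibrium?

4620.00 credits

Each contributed unit returns 8.7/10 = 0.8700 to its contributor — below 1 — so contributing 0 is dominant for every player. At the Nash equilibrium everyone keeps their 60, and the group total is 10 × 60 = 600.
Each contributed unit returns 8.700 to the group as a whole (0.8700 to each of 10 players), which exceeds 1, so the social optimum is full contribution: group total = 8.700 × 600 = 5220.00.
Efficiency loss = 5220.00 − 600 = 4620.00.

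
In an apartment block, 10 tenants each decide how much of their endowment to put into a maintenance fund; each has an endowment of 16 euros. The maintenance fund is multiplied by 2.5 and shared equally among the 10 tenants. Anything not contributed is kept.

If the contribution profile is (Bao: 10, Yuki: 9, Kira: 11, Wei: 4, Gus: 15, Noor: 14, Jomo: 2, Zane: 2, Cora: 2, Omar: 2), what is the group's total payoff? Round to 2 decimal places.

266.50 euros

Total contributed: 10 + 9 + 11 + 4 + 15 + 14 + 2 + 2 + 2 + 2 = 71; total kept: 10 × 16 − 71 = 89.
The maintenance fund pays out 2.5 × 71 = 177.50 in aggregate.
Group total = 89 + 177.50 = 266.50.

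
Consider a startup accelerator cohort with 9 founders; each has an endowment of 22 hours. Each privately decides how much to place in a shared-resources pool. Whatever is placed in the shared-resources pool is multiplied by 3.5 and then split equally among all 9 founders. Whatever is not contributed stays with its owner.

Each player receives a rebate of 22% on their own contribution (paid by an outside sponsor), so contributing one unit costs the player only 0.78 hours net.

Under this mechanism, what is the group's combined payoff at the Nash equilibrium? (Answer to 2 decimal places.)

198.00 hours

Even with the mechanism, each unit contributed returns only (3.5/9) / 0.78 = 0.4986 per unit of net cost, so contributing nothing is still dominant.
At the Nash equilibrium no one contributes; group total payoff = 9 × 22 = 198.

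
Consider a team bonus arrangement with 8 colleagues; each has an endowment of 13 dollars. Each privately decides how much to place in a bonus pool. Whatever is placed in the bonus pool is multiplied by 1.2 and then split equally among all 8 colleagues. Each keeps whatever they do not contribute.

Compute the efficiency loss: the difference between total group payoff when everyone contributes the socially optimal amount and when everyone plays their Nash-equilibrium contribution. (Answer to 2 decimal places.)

20.80 dollars

Each contributed unit returns 1.2/8 = 0.1500 to its contributor — below 1 — so contributing 0 is dominant for every player. At the Nash equilibrium everyone keeps their 13, and the group total is 8 × 13 = 104.
Each contributed unit returns 1.200 to the group as a whole (0.1500 to each of 8 players), which exceeds 1, so the social optimum is full contribution: group total = 1.200 × 104 = 124.80.
Efficiency loss = 124.80 − 104 = 20.80.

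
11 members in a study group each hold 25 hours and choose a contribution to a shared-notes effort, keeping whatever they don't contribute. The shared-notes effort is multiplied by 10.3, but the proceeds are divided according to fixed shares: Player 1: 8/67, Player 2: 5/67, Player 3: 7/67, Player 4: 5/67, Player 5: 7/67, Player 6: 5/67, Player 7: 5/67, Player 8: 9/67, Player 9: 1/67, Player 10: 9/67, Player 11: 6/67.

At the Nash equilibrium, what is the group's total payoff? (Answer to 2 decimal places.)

1437.50 hours

Player j's private return per contributed unit is 10.3 × (j's share). Contributing is weakly dominant for j when that share is at least 1/10.3 = 0.0971, and contributing 0 is dominant otherwise.
The shares above 0.0971 belong to Player 1, Player 3, Player 5, Player 8 and Player 10, contributing 25 each; the remaining 6 contribute 0. Total contributed: 125.
The shared-notes effort pays out 10.3 × 125 = 1287.50 in total (split across the unequal shares, but the aggregate is all that matters for the group sum).
The 6 free-riders keep 25 each, adding 150. Group total = 150 + 1287.50 = 1437.50.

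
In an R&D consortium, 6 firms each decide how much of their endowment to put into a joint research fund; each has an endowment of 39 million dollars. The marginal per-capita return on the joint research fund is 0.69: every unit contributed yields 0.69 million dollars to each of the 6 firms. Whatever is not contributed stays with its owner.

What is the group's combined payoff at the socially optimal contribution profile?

968.76 million dollars

Each contributed unit returns 4.140 to the group as a whole (0.69 to each of 6 players), which exceeds 1, so the social optimum is full contribution: group total = 4.140 × 234 = 968.76.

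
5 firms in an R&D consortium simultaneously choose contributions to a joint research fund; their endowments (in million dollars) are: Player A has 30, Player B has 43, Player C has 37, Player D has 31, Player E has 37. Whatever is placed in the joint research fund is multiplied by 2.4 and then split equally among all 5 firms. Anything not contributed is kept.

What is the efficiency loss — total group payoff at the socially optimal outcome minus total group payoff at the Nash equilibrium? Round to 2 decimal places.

The private return per contributed unit is 2.4/5 = 0.4800 < 1 for every player regardless of endowment, so the Nash equilibrium is zero contribution and the group total is Σ E_j = 30 + 43 + 37 + 31 + 37 = 178.
Each contributed unit returns 2.400 to the group, so the social optimum is full contribution by everyone: group total = 2.400 × 178 = 427.20.
Efficiency loss = (2.400 − 1) × 178 = 249.20.

249.20 million dollars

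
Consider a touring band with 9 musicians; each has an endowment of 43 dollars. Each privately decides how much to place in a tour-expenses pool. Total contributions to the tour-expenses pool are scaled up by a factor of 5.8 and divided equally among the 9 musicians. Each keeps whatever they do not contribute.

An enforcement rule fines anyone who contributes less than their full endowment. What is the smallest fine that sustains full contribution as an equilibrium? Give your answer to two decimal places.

Given the others contribute fully, the best deviation is to contribute 0 (any partial contribution still incurs the fine and gives up units whose private return 0.6444 is below 1).
Deviating from 43 to 0 saves 43 dollars but forfeits the deviator's share of the drop in the tour-expenses pool: 5.8/9 × 43 = 27.71.
So the deviation gain is 43 − 27.71 = 15.29, and the fine must be at least 15.29 dollars to wipe it out.

15.29 dollars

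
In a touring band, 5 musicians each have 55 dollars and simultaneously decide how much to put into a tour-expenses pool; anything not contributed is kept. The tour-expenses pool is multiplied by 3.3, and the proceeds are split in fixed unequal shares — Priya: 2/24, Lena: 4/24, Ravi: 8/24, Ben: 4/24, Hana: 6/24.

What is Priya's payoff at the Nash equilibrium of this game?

70.13 dollars

Each unit j contributes comes back to j as 3.3 × (j's share), so j prefers to contribute only if that share exceeds 1/3.3 = 0.3030; otherwise keeping the unit dominates.
Ravi alone (share 8/24) is above the threshold, contributing 55; the remaining 4 contribute 0. Total contributed: 55.
Priya keeps 55 and receives 3.3 × 55 × 2/24 = 15.13 from the tour-expenses pool, for a payoff of 70.13.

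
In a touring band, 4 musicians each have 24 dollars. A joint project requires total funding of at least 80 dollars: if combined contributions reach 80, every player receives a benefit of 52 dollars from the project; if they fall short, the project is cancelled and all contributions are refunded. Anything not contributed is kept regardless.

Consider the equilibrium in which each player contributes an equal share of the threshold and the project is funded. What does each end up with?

56 dollars

Equal share of the threshold: 80/4 = 20.
At this profile no one gains by cutting their contribution: any cut drops the total below 80, the project is cancelled, contributions are refunded, and the deviator ends with 24, which is less than 24 − 20 + 52 = 56. Contributing more than 20 just wastes the excess. So contributing exactly 20 is a best response.
Each player's payoff: 24 − 20 + 52 = 56.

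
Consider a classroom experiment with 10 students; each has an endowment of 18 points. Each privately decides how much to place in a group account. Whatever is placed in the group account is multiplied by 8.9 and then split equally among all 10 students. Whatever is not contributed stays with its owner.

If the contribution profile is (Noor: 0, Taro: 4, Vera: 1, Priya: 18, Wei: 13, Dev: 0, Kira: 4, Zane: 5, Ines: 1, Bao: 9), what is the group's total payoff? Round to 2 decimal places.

614.50 points

Total contributed: 0 + 4 + 1 + 18 + 13 + 0 + 4 + 5 + 1 + 9 = 55; total kept: 10 × 18 − 55 = 125.
The group account pays out 8.9 × 55 = 489.50 in aggregate.
Group total = 125 + 489.50 = 614.50.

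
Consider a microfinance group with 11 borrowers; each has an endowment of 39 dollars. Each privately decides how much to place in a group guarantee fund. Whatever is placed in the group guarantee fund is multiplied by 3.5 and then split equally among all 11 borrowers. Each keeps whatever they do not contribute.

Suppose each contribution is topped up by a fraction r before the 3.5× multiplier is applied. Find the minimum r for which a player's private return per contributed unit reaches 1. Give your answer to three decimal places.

2.143

With matching at rate r, one contributed unit becomes (1 + r) in the group guarantee fund and returns 3.5 × (1 + r) / 11 to the contributor.
Setting this equal to 1: 1 + r = 11/3.5 = 3.1429.
So the minimum matching rate is r = 3.1429 − 1 = 2.143.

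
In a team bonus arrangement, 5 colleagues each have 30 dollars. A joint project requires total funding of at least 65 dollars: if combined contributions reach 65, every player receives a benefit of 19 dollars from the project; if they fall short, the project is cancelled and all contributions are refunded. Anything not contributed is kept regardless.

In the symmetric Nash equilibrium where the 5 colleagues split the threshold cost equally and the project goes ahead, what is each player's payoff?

Equal share of the threshold: 65/5 = 13.
At this profile no one gains by cutting their contribution: any cut drops the total below 65, the project is cancelled, contributions are refunded, and the deviator ends with 30, which is less than 30 − 13 + 19 = 36. Contributing more than 13 just wastes the excess. So contributing exactly 13 is a best response.
Each player's payoff: 30 − 13 + 19 = 36.

36 dollars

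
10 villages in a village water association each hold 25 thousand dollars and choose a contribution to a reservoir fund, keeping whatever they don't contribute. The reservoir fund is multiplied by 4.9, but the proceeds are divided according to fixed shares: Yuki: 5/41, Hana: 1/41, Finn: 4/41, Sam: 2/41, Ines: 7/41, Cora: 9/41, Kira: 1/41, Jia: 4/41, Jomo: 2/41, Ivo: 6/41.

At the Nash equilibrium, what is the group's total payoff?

Each unit j contributes comes back to j as 4.9 × (j's share), so j prefers to contribute only if that share exceeds 1/4.9 = 0.2041; otherwise keeping the unit dominates.
The only share above 0.2041 is Cora's 9/41, contributing 25; the remaining 9 contribute 0. Total contributed: 25.
The reservoir fund pays out 4.9 × 25 = 122.50 in total (split across the unequal shares, but the aggregate is all that matters for the group sum).
The 9 free-riders keep 25 each, adding 225. Group total = 225 + 122.50 = 347.50.

347.50 thousand dollars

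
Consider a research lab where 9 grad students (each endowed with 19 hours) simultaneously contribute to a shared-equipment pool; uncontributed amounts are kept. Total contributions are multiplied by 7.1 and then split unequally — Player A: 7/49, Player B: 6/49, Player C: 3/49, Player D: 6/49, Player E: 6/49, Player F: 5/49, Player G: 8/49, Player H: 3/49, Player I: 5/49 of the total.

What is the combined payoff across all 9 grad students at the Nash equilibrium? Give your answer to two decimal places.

Player j's private return per contributed unit is 7.1 × (j's share). Contributing is weakly dominant for j when that share is at least 1/7.1 = 0.1408, and contributing 0 is dominant otherwise.
Player A and Player G clear that bar, contributing 19 each; the remaining 7 contribute 0. Total contributed: 38.
The shared-equipment pool pays out 7.1 × 38 = 269.80 in total (split across the unequal shares, but the aggregate is all that matters for the group sum).
The 7 free-riders keep 19 each, adding 133. Group total = 133 + 269.80 = 402.80.

402.80 hours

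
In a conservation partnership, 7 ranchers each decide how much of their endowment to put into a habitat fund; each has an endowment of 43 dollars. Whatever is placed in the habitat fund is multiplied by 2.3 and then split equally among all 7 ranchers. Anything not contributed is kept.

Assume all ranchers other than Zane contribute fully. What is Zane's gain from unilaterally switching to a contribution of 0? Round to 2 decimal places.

Switching from a contribution of 43 to 0 lets Zane keep an extra 43 dollars, but lowers the habitat fund by 43, which costs Zane their own share of that drop: 2.3/7 × 43 = 14.13.
Net gain = 43 − 14.13 = 28.87. The private return per contributed unit (0.3286) is below 1, so free-riding is indeed the best response regardless of what the others do.

28.87 dollars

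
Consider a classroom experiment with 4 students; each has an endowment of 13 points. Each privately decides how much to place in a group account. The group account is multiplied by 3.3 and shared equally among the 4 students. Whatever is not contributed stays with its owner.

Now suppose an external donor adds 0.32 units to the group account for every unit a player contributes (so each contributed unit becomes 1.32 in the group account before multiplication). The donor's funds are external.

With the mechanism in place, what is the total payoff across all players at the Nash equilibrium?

226.51 points

With the mechanism, a contributed unit returns 3.3 × 1.32 / 4 = 1.0890 per unit of net cost to the contributor — now above 1 — so contributing fully is weakly dominant for every player.
At the Nash equilibrium everyone contributes 13. Group total payoff = 3.3 × 1.32 × 52 = 226.51.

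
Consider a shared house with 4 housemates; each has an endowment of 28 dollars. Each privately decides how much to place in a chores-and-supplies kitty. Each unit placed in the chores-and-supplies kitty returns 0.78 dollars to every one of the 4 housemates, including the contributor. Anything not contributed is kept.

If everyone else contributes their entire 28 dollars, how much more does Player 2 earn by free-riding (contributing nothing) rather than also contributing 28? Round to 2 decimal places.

Switching from a contribution of 28 to 0 lets Player 2 keep an extra 28 dollars, but lowers the chores-and-supplies kitty by 28, which costs Player 2 their own share of that drop: 0.78 × 28 = 21.84.
Net gain = 28 − 21.84 = 6.16. The private return per contributed unit (0.78) is below 1, so free-riding is indeed the best response regardless of what the others do.

6.16 dollars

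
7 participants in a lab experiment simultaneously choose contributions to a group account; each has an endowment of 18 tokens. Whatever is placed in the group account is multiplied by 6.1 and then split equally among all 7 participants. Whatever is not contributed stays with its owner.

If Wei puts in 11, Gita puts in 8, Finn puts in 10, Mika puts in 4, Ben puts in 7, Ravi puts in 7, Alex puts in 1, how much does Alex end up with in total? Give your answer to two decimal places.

Total contributed: 11 + 8 + 10 + 4 + 7 + 7 + 1 = 48.
Each receives 6.1 × 48 / 7 = 41.83 from the group account.
Alex keeps 18 − 1 = 17, so Alex's payoff is 17 + 41.83 = 58.83.

58.83 tokens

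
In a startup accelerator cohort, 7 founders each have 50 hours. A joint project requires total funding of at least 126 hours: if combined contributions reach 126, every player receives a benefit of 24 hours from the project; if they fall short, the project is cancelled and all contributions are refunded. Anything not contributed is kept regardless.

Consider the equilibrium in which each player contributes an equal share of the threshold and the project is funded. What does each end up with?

Equal share of the threshold: 126/7 = 18.
At this profile no one gains by cutting their contribution: any cut drops the total below 126, the project is cancelled, contributions are refunded, and the deviator ends with 50, which is less than 50 − 18 + 24 = 56. Contributing more than 18 just wastes the excess. So contributing exactly 18 is a best response.
Each player's payoff: 50 − 18 + 24 = 56.

56 hours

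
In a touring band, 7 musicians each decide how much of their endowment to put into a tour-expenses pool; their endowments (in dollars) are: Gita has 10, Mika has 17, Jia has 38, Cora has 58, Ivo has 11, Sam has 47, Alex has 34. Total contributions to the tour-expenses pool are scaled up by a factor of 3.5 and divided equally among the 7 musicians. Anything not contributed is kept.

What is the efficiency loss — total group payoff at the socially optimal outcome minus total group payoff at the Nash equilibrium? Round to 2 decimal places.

The private return per contributed unit is 3.5/7 = 0.5000 < 1 for every player regardless of endowment, so the Nash equilibrium is zero contribution and the group total is Σ E_j = 10 + 17 + 38 + 58 + 11 + 47 + 34 = 215.
Each contributed unit returns 3.500 to the group, so the social optimum is full contribution by everyone: group total = 3.500 × 215 = 752.50.
Efficiency loss = (3.500 − 1) × 215 = 537.50.

537.50 dollars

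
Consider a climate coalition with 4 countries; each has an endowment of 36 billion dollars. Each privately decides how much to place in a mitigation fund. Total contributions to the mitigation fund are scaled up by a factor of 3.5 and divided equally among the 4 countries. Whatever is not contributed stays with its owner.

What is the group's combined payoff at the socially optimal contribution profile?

504.00 billion dollars

Each contributed unit returns 3.500 to the group as a whole (0.8750 to each of 4 players), which exceeds 1, so the social optimum is full contribution: group total = 3.500 × 144 = 504.00.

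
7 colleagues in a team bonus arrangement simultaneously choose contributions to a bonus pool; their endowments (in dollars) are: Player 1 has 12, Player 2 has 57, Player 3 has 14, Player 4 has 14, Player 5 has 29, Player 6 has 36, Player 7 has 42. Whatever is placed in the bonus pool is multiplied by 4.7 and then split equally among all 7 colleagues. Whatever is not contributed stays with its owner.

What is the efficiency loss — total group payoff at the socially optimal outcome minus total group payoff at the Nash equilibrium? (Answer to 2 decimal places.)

The private return per contributed unit is 4.7/7 = 0.6714 < 1 for every player regardless of endowment, so the Nash equilibrium is zero contribution and the group total is Σ E_j = 12 + 57 + 14 + 14 + 29 + 36 + 42 = 204.
Each contributed unit returns 4.700 to the group, so the social optimum is full contribution by everyone: group total = 4.700 × 204 = 958.80.
Efficiency loss = (4.700 − 1) × 204 = 754.80.

754.80 dollars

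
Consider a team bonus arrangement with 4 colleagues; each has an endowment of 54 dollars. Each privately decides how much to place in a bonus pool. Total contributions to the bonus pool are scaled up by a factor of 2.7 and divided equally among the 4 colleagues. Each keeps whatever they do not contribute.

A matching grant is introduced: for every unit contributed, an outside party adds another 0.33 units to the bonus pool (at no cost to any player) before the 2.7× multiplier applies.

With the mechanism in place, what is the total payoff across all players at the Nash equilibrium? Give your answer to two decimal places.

With the mechanism, a contributed unit returns 2.7 × 1.33 / 4 = 0.8978 per unit of net cost — still below 1 — so contributing 0 remains dominant for every player.
Everyone keeps their endowment and the group total is 4 × 54 = 216.

216.00 dollars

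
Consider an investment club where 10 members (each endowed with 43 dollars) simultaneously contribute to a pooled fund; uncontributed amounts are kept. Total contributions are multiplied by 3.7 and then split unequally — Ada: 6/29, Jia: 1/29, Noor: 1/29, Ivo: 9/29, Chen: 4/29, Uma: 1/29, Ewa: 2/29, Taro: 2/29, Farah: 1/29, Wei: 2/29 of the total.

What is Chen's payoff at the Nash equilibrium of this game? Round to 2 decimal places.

Player j's private return per contributed unit is 3.7 × (j's share). Contributing is weakly dominant for j when that share is at least 1/3.7 = 0.2703, and contributing 0 is dominant otherwise.
The only share above 0.2703 is Ivo's 9/29, contributing 43; the remaining 9 contribute 0. Total contributed: 43.
Chen keeps 43 and receives 3.7 × 43 × 4/29 = 21.94 from the pooled fund, for a payoff of 64.94.

64.94 dollars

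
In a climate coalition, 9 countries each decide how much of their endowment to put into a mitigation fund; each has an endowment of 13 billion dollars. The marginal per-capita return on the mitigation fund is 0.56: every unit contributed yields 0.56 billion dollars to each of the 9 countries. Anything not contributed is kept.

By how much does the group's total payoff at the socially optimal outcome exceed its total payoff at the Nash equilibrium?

The private return per contributed unit is 0.56 < 1, so contributing 0 is dominant for every player. At the Nash equilibrium everyone keeps their 13, and the group total is 9 × 13 = 117.
Each contributed unit returns 5.040 to the group as a whole (0.56 to each of 9 players), which exceeds 1, so the social optimum is full contribution: group total = 5.040 × 117 = 589.68.
Efficiency loss = 589.68 − 117 = 472.68.

472.68 billion dollars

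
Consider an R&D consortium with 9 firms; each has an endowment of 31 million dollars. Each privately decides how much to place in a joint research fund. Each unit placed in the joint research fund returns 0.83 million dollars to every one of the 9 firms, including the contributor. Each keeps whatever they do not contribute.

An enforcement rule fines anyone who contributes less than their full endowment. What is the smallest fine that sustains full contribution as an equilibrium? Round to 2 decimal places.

5.27 million dollars

Given the others contribute fully, the best deviation is to contribute 0 (any partial contribution still incurs the fine and gives up units whose private return 0.83 is below 1).
Deviating from 31 to 0 saves 31 million dollars but forfeits the deviator's share of the drop in the joint research fund: 0.83 × 31 = 25.73.
So the deviation gain is 31 − 25.73 = 5.27, and the fine must be at least 5.27 million dollars to wipe it out.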